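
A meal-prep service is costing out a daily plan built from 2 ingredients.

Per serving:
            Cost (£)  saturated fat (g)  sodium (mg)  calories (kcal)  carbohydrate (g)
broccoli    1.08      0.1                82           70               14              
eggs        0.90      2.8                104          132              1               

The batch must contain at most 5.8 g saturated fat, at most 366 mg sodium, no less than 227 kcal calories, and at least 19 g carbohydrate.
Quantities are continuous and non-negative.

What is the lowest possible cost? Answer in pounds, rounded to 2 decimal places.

This is a linear program. Let x1 = servings of broccoli, x2 = servings of eggs.
Minimise 1.08x1 + 0.9x2 with:
  0.1x1 + 2.8x2 ≤ 5.8   (saturated fat)
  82x1 + 104x2 ≤ 366   (sodium)
  70x1 + 132x2 ≥ 227   (calories)
  14x1 + 1x2 ≥ 19   (carbohydrate)
  x1, x2 ≥ 0.
Both inputs are positive at the optimum. The calories and carbohydrate requirements are met with equality.
Solving gives x1 = 1.283, x2 = 1.039.
Hence cost = 1.08·1.283 + 0.9·1.039 = £2.3207.

£2.32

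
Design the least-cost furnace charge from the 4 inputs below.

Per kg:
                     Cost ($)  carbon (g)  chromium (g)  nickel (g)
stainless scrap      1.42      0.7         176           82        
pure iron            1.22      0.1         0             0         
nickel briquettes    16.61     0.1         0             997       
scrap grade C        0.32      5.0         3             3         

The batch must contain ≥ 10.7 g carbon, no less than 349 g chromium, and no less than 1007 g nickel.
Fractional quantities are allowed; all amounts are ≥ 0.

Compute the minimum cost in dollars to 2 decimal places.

Set it up as a linear program. Let x1 = kg of stainless scrap, x2 = kg of pure iron, x3 = kg of nickel briquettes, x4 = kg of scrap grade C.
min 1.42x1 + 1.22x2 + 16.61x3 + 0.32x4 subject to:
  0.7x1 + 0.1x2 + 0.1x3 + 5x4 ≥ 10.7   (carbon)
  176x1 + 3x4 ≥ 349   (chromium)
  82x1 + 997x3 + 3x4 ≥ 1007   (nickel)
  x1, x2, x3, x4 ≥ 0.
The minimum-cost mix takes nothing from pure iron — only stainless scrap, nickel briquettes, scrap grade C. There the carbon, chromium, nickel constraints are tight.
That vertex is x1 = 1.951, x3 = 0.844, x4 = 1.85.
Hence cost = 1.42·1.951 + 16.61·0.844 + 0.32·1.85 = $17.3813.

$17.38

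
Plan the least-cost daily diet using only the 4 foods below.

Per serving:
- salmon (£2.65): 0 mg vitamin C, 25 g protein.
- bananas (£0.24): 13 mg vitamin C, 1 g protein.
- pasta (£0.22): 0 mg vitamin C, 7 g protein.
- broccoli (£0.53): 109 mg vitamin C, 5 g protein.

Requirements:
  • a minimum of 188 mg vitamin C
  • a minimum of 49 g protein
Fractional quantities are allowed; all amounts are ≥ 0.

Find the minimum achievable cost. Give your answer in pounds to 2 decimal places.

Treat it as an LP. Let x1 = servings of salmon, x2 = servings of bananas, x3 = servings of pasta, x4 = servings of broccoli.
Minimise 2.65x1 + 0.24x2 + 0.22x3 + 0.53x4 subject to:
  13x2 + 109x4 ≥ 188   (vitamin C)
  25x1 + 1x2 + 7x3 + 5x4 ≥ 49   (protein)
  x1, x2, x3, x4 ≥ 0.
The optimal basis is {pasta, broccoli}; salmon, bananas drop out. Binding constraints: vitamin C and protein.
That vertex is x3 = 5.768, x4 = 1.725.
Hence cost = 0.22·5.768 + 0.53·1.725 = £2.1832.

£2.18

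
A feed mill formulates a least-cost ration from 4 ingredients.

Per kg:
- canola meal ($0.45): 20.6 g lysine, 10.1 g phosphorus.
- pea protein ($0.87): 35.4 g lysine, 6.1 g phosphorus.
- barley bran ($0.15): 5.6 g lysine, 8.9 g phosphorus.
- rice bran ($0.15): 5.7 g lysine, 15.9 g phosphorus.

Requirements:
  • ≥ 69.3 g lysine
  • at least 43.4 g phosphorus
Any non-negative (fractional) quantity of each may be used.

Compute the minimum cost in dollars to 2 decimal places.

$1.53

Let x1 = kg of canola meal, x2 = kg of pea protein, x3 = kg of barley bran, x4 = kg of rice bran.
Minimize 0.45x1 + 0.87x2 + 0.15x3 + 0.15x4 subject to:
  20.6x1 + 35.4x2 + 5.6x3 + 5.7x4 ≥ 69.3   (lysine)
  10.1x1 + 6.1x2 + 8.9x3 + 15.9x4 ≥ 43.4   (phosphorus)
  x1, x2, x3, x4 ≥ 0.
The optimal basis is {canola meal, rice bran}; pea protein, barley bran drop out. The lysine and phosphorus requirements are met with equality.
Optimal quantities: canola meal = 3.165 kg, rice bran = 0.719 kg.
Total cost: 0.45·3.165 + 0.15·0.719 = 1.5321.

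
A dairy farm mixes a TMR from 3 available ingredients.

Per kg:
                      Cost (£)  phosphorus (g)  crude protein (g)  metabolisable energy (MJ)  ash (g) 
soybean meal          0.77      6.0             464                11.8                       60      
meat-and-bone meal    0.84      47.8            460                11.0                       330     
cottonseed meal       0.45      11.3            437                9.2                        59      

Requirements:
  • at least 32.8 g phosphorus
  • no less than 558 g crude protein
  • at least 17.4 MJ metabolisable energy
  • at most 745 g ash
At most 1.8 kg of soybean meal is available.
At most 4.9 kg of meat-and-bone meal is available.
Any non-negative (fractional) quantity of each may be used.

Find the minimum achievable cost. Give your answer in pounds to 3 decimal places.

Let x1 = kg of soybean meal, x2 = kg of meat-and-bone meal, x3 = kg of cottonseed meal.
Minimise 0.77x1 + 0.84x2 + 0.45x3 with:
  6x1 + 47.8x2 + 11.3x3 ≥ 32.8   (phosphorus)
  464x1 + 460x2 + 437x3 ≥ 558   (crude protein)
  11.8x1 + 11x2 + 9.2x3 ≥ 17.4   (metabolisable energy)
  60x1 + 330x2 + 59x3 ≤ 745   (ash)
  x1 ≤ 1.8
  x2 ≤ 4.9
  x1, x2, x3 ≥ 0.
The minimum-cost mix takes nothing from soybean meal — only meat-and-bone meal, cottonseed meal. Binding constraints: phosphorus and metabolisable energy.
Solving gives x2 = 0.3333, x3 = 1.493.
Total cost: 0.84·0.3333 + 0.45·1.493 = 0.95182.

£0.952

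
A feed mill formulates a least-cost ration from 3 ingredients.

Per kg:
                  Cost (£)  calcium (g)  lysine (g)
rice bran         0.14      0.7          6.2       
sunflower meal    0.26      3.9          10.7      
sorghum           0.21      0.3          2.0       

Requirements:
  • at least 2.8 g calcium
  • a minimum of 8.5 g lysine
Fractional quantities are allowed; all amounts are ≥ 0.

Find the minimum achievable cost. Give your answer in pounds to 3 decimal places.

Let x1 = kg of rice bran, x2 = kg of sunflower meal, x3 = kg of sorghum.
Minimise 0.14x1 + 0.26x2 + 0.21x3 s.t.:
  0.7x1 + 3.9x2 + 0.3x3 ≥ 2.8   (calcium)
  6.2x1 + 10.7x2 + 2x3 ≥ 8.5   (lysine)
  x1, x2, x3 ≥ 0.
The optimal basis is {rice bran, sunflower meal}; sorghum drops out. There the calcium and lysine constraints are tight.
So rice bran = 0.19113 kg, sunflower meal = 0.68364 kg.
Total cost: 0.14·0.19113 + 0.26·0.68364 = 0.204505.

£0.205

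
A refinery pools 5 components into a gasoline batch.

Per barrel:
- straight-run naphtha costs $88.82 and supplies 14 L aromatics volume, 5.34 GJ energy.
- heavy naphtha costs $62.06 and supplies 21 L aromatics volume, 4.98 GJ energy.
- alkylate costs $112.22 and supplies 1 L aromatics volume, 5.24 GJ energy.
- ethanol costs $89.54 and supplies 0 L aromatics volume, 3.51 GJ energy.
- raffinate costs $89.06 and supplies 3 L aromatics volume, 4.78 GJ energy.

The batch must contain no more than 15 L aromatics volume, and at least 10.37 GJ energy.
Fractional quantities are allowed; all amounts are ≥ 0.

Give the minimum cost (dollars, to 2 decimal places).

$178.61

Treat it as an LP. Let x1 = barrels of straight-run naphtha, x2 = barrels of heavy naphtha, x3 = barrels of alkylate, x4 = barrels of ethanol, x5 = barrels of raffinate.
Minimise 88.82x1 + 62.06x2 + 112.22x3 + 89.54x4 + 89.06x5 s.t.:
  14x1 + 21x2 + 1x3 + 3x5 ≤ 15   (aromatics volume)
  5.34x1 + 4.98x2 + 5.24x3 + 3.51x4 + 4.78x5 ≥ 10.37   (energy)
  x1, x2, x3, x4, x5 ≥ 0.
The cheapest feasible vertex uses only heavy naphtha, raffinate; straight-run naphtha, alkylate, ethanol are not used. Binding constraints: aromatics volume and energy.
That vertex is x2 = 0.47507, x5 = 1.6745.
Hence cost = 62.06·0.47507 + 89.06·1.6745 = $178.6138.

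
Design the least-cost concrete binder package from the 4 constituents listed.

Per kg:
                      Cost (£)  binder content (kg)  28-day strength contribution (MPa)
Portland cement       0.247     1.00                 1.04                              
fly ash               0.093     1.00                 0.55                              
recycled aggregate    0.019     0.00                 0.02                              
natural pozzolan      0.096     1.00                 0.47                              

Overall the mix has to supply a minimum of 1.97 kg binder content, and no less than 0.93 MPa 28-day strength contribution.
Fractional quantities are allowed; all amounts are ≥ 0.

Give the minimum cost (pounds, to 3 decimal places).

Treat it as an LP. Let x1 = kg of Portland cement, x2 = kg of fly ash, x3 = kg of recycled aggregate, x4 = kg of natural pozzolan.
Minimize 0.247x1 + 0.093x2 + 0.019x3 + 0.096x4 s.t.:
  1x1 + 1x2 + 1x4 ≥ 1.97   (binder content)
  1.04x1 + 0.55x2 + 0.02x3 + 0.47x4 ≥ 0.93   (28-day strength contribution)
  x1, x2, x3, x4 ≥ 0.
The minimum-cost mix takes nothing from Portland cement, recycled aggregate, natural pozzolan — only fly ash. The binder content requirement is met with equality.
So fly ash = 1.97 kg.
Total cost: 0.093·1.97 = 0.18321.

£0.183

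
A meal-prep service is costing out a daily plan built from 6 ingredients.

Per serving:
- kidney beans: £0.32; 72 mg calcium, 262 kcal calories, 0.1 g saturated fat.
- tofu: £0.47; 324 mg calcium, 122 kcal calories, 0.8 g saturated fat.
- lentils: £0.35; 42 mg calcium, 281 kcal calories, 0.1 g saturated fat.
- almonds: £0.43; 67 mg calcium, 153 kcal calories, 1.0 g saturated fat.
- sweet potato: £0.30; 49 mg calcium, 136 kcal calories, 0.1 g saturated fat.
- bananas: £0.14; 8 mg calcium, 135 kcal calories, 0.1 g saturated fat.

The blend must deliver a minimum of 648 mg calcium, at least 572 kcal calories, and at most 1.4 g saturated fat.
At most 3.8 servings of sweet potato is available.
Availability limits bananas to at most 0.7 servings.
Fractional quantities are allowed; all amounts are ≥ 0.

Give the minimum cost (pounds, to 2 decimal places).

£1.49

Set it up as a linear program. Let x1 = servings of kidney beans, x2 = servings of tofu, x3 = servings of lentils, x4 = servings of almonds, x5 = servings of sweet potato, x6 = servings of bananas.
min 0.32x1 + 0.47x2 + 0.35x3 + 0.43x4 + 0.3x5 + 0.14x6 with:
  72x1 + 324x2 + 42x3 + 67x4 + 49x5 + 8x6 ≥ 648   (calcium)
  262x1 + 122x2 + 281x3 + 153x4 + 136x5 + 135x6 ≥ 572   (calories)
  0.1x1 + 0.8x2 + 0.1x3 + 1x4 + 0.1x5 + 0.1x6 ≤ 1.4   (saturated fat)
  x5 ≤ 3.8
  x6 ≤ 0.7
  x1, x2, x3, x4, x5, x6 ≥ 0.
The optimal basis is {kidney beans, tofu}; lentils, almonds, sweet potato, bananas drop out. There the calcium and saturated fat constraints are tight.
That vertex is x1 = 2.571, x2 = 1.429.
Objective = 0.32·2.571 + 0.47·1.429 = 1.4944.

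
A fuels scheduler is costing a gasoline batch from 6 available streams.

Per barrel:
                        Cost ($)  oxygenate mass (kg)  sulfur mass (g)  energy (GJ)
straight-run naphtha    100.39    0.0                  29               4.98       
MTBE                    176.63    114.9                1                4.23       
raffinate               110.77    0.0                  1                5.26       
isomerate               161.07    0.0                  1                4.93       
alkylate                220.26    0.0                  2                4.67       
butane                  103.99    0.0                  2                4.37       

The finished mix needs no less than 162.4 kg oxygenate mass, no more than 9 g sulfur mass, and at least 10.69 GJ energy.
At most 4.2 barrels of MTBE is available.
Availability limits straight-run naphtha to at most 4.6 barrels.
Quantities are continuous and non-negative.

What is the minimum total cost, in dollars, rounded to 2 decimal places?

Let x1 = barrels of straight-run naphtha, x2 = barrels of MTBE, x3 = barrels of raffinate, x4 = barrels of isomerate, x5 = barrels of alkylate, x6 = barrels of butane.
min 100.39x1 + 176.63x2 + 110.77x3 + 161.07x4 + 220.26x5 + 103.99x6 s.t.:
  114.9x2 ≥ 162.4   (oxygenate mass)
  29x1 + 1x2 + 1x3 + 1x4 + 2x5 + 2x6 ≤ 9   (sulfur mass)
  4.98x1 + 4.23x2 + 5.26x3 + 4.93x4 + 4.67x5 + 4.37x6 ≥ 10.69   (energy)
  x2 ≤ 4.2
  x1 ≤ 4.6
  x1, x2, x3, x4, x5, x6 ≥ 0.
At the optimum only straight-run naphtha, MTBE, raffinate are positive (isomerate, alkylate, butane = 0). There the oxygenate mass, sulfur mass, energy constraints are tight.
That vertex is x1 = 0.2385077, x2 = 1.413403, x3 = 0.669874.
Total cost: 100.39·0.2385077 + 176.63·1.413403 + 110.77·0.669874 = 347.7951.

$347.80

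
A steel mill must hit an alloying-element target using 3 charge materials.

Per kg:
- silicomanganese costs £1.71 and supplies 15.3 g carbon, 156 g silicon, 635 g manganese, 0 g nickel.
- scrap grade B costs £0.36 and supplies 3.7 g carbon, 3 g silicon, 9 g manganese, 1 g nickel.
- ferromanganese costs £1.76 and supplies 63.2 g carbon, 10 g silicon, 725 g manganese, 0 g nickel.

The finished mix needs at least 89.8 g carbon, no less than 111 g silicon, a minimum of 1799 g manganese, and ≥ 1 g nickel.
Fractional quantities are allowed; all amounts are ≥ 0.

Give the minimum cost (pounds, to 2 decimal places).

£4.80

Let x1 = kg of silicomanganese, x2 = kg of scrap grade B, x3 = kg of ferromanganese.
min 1.71x1 + 0.36x2 + 1.76x3 subject to:
  15.3x1 + 3.7x2 + 63.2x3 ≥ 89.8   (carbon)
  156x1 + 3x2 + 10x3 ≥ 111   (silicon)
  635x1 + 9x2 + 725x3 ≥ 1799   (manganese)
  1x2 ≥ 1   (nickel)
  x1, x2, x3 ≥ 0.
All 3 inputs are positive at the optimum. There the silicon, manganese, nickel constraints are tight.
Optimal quantities: silicomanganese = 0.5658 kg, scrap grade B = 1 kg, ferromanganese = 1.973 kg.
Objective = 1.71·0.5658 + 0.36·1 + 1.76·1.973 = 4.8000.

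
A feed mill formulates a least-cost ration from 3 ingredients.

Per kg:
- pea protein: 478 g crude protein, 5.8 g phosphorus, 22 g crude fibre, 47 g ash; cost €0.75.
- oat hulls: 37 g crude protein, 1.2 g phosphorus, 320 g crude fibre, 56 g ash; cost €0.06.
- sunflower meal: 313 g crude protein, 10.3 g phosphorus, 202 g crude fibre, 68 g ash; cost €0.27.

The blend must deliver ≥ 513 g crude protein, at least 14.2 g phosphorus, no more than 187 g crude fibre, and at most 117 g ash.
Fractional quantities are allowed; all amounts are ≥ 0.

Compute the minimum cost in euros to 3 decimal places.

€0.968

Let x1 = kg of pea protein, x2 = kg of oat hulls, x3 = kg of sunflower meal.
Minimize 0.75x1 + 0.06x2 + 0.27x3 with:
  478x1 + 37x2 + 313x3 ≥ 513   (crude protein)
  5.8x1 + 1.2x2 + 10.3x3 ≥ 14.2   (phosphorus)
  22x1 + 320x2 + 202x3 ≤ 187   (crude fibre)
  47x1 + 56x2 + 68x3 ≤ 117   (ash)
  x1, x2, x3 ≥ 0.
At the optimum only pea protein, sunflower meal are positive (oat hulls = 0). Binding constraints: phosphorus and crude fibre.
That vertex is x1 = 0.9971, x3 = 0.8171.
Cost = 0.75·0.9971 + 0.27·0.8171 = 0.96844.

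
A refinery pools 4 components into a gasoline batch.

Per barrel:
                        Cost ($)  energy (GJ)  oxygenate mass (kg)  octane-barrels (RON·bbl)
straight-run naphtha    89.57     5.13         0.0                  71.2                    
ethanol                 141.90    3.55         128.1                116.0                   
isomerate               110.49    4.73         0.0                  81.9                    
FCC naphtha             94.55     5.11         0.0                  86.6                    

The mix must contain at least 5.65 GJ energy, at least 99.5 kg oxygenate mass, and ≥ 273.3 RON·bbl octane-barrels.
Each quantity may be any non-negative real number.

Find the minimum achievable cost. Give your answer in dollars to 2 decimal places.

$310.24

Let x1 = barrels of straight-run naphtha, x2 = barrels of ethanol, x3 = barrels of isomerate, x4 = barrels of FCC naphtha.
Minimize 89.57x1 + 141.9x2 + 110.49x3 + 94.55x4 with:
  5.13x1 + 3.55x2 + 4.73x3 + 5.11x4 ≥ 5.65   (energy)
  128.1x2 ≥ 99.5   (oxygenate mass)
  71.2x1 + 116x2 + 81.9x3 + 86.6x4 ≥ 273.3   (octane-barrels)
  x1, x2, x3, x4 ≥ 0.
The optimal basis is {ethanol, FCC naphtha}; straight-run naphtha, isomerate drop out. There the oxygenate mass and octane-barrels constraints are tight.
So ethanol = 0.77674 barrels, FCC naphtha = 2.1155 barrels.
Hence cost = 141.9·0.77674 + 94.55·2.1155 = $310.2399.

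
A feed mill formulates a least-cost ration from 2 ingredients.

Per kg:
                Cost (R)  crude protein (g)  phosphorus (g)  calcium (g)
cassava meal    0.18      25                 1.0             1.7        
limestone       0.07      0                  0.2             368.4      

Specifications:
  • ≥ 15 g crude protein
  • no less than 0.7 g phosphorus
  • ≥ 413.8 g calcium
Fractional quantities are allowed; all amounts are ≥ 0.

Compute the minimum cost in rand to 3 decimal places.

This is a linear program. Let x1 = kg of cassava meal, x2 = kg of limestone.
min 0.18x1 + 0.07x2 s.t.:
  25x1 ≥ 15   (crude protein)
  1x1 + 0.2x2 ≥ 0.7   (phosphorus)
  1.7x1 + 368.4x2 ≥ 413.8   (calcium)
  x1, x2 ≥ 0.
Both inputs are positive at the optimum. The crude protein and calcium requirements are met with equality.
Optimal quantities: cassava meal = 0.6 kg, limestone = 1.12 kg.
Total cost: 0.18·0.6 + 0.07·1.12 = 0.18640.

R0.186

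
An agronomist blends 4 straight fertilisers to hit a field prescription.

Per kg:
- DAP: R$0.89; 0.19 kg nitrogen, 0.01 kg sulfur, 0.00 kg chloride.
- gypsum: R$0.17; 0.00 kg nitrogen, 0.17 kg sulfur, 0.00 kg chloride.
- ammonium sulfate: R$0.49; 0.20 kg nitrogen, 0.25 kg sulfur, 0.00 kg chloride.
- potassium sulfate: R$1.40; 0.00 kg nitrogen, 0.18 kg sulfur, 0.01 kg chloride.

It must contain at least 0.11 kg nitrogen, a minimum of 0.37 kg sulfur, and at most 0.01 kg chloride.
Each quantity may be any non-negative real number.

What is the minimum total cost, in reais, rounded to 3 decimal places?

Let x1 = kg of DAP, x2 = kg of gypsum, x3 = kg of ammonium sulfate, x4 = kg of potassium sulfate.
min 0.89x1 + 0.17x2 + 0.49x3 + 1.4x4 subject to:
  0.19x1 + 0.2x3 ≥ 0.11   (nitrogen)
  0.01x1 + 0.17x2 + 0.25x3 + 0.18x4 ≥ 0.37   (sulfur)
  0.01x4 ≤ 0.01   (chloride)
  x1, x2, x3, x4 ≥ 0.
The optimal basis is {gypsum, ammonium sulfate}; DAP, potassium sulfate drop out. Binding constraints: nitrogen and sulfur.
Solving gives x2 = 1.368, x3 = 0.55.
Total cost: 0.17·1.368 + 0.49·0.55 = 0.50206.

R$0.502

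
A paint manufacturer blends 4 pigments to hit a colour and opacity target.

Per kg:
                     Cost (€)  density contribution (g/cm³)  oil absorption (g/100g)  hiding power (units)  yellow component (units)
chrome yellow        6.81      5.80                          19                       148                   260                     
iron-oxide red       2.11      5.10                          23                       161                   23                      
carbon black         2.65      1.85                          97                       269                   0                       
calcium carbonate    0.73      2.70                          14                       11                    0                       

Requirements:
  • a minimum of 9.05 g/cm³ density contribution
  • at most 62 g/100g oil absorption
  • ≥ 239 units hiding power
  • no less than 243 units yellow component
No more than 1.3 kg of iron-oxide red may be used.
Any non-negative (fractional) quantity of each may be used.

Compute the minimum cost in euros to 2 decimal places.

€7.52

Let x1 = kg of chrome yellow, x2 = kg of iron-oxide red, x3 = kg of carbon black, x4 = kg of calcium carbonate.
min 6.81x1 + 2.11x2 + 2.65x3 + 0.73x4 with:
  5.8x1 + 5.1x2 + 1.85x3 + 2.7x4 ≥ 9.05   (density contribution)
  19x1 + 23x2 + 97x3 + 14x4 ≤ 62   (oil absorption)
  148x1 + 161x2 + 269x3 + 11x4 ≥ 239   (hiding power)
  260x1 + 23x2 ≥ 243   (yellow component)
  x2 ≤ 1.3
  x1, x2, x3, x4 ≥ 0.
At the optimum only chrome yellow, iron-oxide red, calcium carbonate are positive (carbon black = 0). Binding constraints: density contribution, hiding power, yellow component.
So chrome yellow = 0.8758 kg, iron-oxide red = 0.6647 kg, calcium carbonate = 0.2149 kg.
Objective = 6.81·0.8758 + 2.11·0.6647 + 0.73·0.2149 = 7.5236.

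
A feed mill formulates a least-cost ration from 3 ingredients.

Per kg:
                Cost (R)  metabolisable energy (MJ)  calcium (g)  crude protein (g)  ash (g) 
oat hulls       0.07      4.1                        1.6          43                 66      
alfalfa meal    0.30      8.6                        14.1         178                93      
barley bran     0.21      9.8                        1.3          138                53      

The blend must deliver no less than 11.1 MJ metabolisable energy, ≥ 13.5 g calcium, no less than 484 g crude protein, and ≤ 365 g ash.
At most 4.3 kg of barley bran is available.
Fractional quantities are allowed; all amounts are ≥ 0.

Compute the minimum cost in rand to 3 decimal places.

R0.757

Set it up as a linear program. Let x1 = kg of oat hulls, x2 = kg of alfalfa meal, x3 = kg of barley bran.
Minimize 0.07x1 + 0.3x2 + 0.21x3 s.t.:
  4.1x1 + 8.6x2 + 9.8x3 ≥ 11.1   (metabolisable energy)
  1.6x1 + 14.1x2 + 1.3x3 ≥ 13.5   (calcium)
  43x1 + 178x2 + 138x3 ≥ 484   (crude protein)
  66x1 + 93x2 + 53x3 ≤ 365   (ash)
  x3 ≤ 4.3
  x1, x2, x3 ≥ 0.
The minimum-cost mix takes nothing from oat hulls — only alfalfa meal, barley bran. The calcium and crude protein requirements are met with equality.
So alfalfa meal = 0.71967 kg, barley bran = 2.579 kg.
Objective = 0.3·0.71967 + 0.21·2.579 = 0.75749.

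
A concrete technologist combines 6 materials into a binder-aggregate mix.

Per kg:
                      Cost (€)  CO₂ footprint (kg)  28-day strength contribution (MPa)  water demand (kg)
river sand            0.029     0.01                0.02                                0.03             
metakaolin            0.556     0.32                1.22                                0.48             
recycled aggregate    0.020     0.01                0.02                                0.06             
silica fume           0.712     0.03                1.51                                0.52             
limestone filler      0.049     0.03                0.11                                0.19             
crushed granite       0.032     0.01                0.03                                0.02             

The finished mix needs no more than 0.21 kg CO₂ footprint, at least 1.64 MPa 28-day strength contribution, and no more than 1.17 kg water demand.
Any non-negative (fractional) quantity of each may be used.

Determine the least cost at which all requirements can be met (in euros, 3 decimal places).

Let x1 = kg of river sand, x2 = kg of metakaolin, x3 = kg of recycled aggregate, x4 = kg of silica fume, x5 = kg of limestone filler, x6 = kg of crushed granite.
Minimize 0.029x1 + 0.556x2 + 0.02x3 + 0.712x4 + 0.049x5 + 0.032x6 s.t.:
  0.01x1 + 0.32x2 + 0.01x3 + 0.03x4 + 0.03x5 + 0.01x6 ≤ 0.21   (CO₂ footprint)
  0.02x1 + 1.22x2 + 0.02x3 + 1.51x4 + 0.11x5 + 0.03x6 ≥ 1.64   (28-day strength contribution)
  0.03x1 + 0.48x2 + 0.06x3 + 0.52x4 + 0.19x5 + 0.02x6 ≤ 1.17   (water demand)
  x1, x2, x3, x4, x5, x6 ≥ 0.
The optimal basis is {metakaolin, silica fume, limestone filler}; river sand, recycled aggregate, crushed granite drop out. The CO₂ footprint, 28-day strength contribution, water demand requirements are met with equality.
That vertex is x2 = 0.2344, x4 = 0.6136, x5 = 3.886.
Total cost: 0.556·0.2344 + 0.712·0.6136 + 0.049·3.886 = 0.75762.

€0.758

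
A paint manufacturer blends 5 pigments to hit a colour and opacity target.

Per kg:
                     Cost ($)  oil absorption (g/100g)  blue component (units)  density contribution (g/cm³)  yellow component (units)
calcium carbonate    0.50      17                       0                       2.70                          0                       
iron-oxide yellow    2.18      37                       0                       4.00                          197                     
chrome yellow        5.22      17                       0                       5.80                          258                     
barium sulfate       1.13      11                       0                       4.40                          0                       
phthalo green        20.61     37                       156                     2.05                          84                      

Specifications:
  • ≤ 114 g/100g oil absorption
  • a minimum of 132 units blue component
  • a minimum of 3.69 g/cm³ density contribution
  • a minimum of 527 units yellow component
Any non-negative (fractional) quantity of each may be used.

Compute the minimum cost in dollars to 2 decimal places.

Set it up as a linear program. Let x1 = kg of calcium carbonate, x2 = kg of iron-oxide yellow, x3 = kg of chrome yellow, x4 = kg of barium sulfate, x5 = kg of phthalo green.
Minimize 0.5x1 + 2.18x2 + 5.22x3 + 1.13x4 + 20.61x5 s.t.:
  17x1 + 37x2 + 17x3 + 11x4 + 37x5 ≤ 114   (oil absorption)
  156x5 ≥ 132   (blue component)
  2.7x1 + 4x2 + 5.8x3 + 4.4x4 + 2.05x5 ≥ 3.69   (density contribution)
  197x2 + 258x3 + 84x5 ≥ 527   (yellow component)
  x1, x2, x3, x4, x5 ≥ 0.
The optimal basis is {iron-oxide yellow, chrome yellow, phthalo green}; calcium carbonate, barium sulfate drop out. There the oil absorption, blue component, yellow component constraints are tight.
Solving gives x2 = 2.192, x3 = 0.0934, x5 = 0.8462.
Objective = 2.18·2.192 + 5.22·0.0934 + 20.61·0.8462 = 22.7063.

$22.71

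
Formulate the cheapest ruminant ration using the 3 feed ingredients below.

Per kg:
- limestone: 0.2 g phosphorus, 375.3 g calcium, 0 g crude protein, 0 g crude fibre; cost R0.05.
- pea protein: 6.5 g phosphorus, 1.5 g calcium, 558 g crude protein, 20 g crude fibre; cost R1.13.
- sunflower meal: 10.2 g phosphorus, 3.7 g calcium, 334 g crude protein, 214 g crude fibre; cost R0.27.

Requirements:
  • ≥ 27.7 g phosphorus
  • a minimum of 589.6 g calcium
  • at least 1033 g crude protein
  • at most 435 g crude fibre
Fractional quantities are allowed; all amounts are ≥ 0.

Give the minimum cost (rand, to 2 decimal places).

R1.95

Treat it as an LP. Let x1 = kg of limestone, x2 = kg of pea protein, x3 = kg of sunflower meal.
Minimise 0.05x1 + 1.13x2 + 0.27x3 s.t.:
  0.2x1 + 6.5x2 + 10.2x3 ≥ 27.7   (phosphorus)
  375.3x1 + 1.5x2 + 3.7x3 ≥ 589.6   (calcium)
  558x2 + 334x3 ≥ 1033   (crude protein)
  20x2 + 214x3 ≤ 435   (crude fibre)
  x1, x2, x3 ≥ 0.
The optimal mix uses every input. The phosphorus, calcium, crude fibre requirements are met with equality.
That vertex is x1 = 1.547, x2 = 1.2, x3 = 1.921.
Hence cost = 0.05·1.547 + 1.13·1.2 + 0.27·1.921 = R1.9520.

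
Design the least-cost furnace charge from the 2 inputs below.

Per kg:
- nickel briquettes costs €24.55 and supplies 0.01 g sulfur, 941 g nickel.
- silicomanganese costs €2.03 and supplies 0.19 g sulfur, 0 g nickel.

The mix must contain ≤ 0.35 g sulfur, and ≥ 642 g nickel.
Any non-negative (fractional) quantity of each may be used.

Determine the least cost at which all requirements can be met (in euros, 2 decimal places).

Let x1 = kg of nickel briquettes, x2 = kg of silicomanganese.
Minimise 24.55x1 + 2.03x2 subject to:
  0.01x1 + 0.19x2 ≤ 0.35   (sulfur)
  941x1 ≥ 642   (nickel)
  x1, x2 ≥ 0.
At the optimum only nickel briquettes is positive (silicomanganese = 0). The nickel requirement is met with equality.
That vertex is x1 = 0.6823.
Objective = 24.55·0.6823 = 16.7505.

€16.75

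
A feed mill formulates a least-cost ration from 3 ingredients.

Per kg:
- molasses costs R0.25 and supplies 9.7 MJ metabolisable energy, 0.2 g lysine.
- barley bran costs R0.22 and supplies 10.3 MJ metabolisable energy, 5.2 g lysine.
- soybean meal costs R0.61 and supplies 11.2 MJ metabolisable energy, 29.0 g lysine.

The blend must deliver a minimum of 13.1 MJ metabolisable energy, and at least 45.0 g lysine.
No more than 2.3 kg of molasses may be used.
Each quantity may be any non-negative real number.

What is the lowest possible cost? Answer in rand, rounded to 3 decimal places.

Treat it as an LP. Let x1 = kg of molasses, x2 = kg of barley bran, x3 = kg of soybean meal.
min 0.25x1 + 0.22x2 + 0.61x3 s.t.:
  9.7x1 + 10.3x2 + 11.2x3 ≥ 13.1   (metabolisable energy)
  0.2x1 + 5.2x2 + 29x3 ≥ 45   (lysine)
  x1 ≤ 2.3
  x1, x2, x3 ≥ 0.
The cheapest feasible vertex uses only soybean meal; molasses, barley bran are not used. The lysine requirement is met with equality.
That vertex is x3 = 1.552.
Total cost: 0.61·1.552 = 0.94672.

R0.947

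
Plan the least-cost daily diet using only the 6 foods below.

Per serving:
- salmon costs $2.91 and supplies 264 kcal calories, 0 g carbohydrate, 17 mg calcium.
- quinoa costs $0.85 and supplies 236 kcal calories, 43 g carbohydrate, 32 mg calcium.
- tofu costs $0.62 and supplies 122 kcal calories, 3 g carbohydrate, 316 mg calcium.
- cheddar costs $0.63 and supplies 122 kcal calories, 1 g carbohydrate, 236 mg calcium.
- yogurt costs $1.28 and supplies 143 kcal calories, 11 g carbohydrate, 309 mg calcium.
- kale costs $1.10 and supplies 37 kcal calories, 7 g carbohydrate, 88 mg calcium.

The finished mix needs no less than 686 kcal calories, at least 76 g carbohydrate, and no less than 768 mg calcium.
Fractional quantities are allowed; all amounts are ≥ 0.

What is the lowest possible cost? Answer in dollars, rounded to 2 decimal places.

Let x1 = servings of salmon, x2 = servings of quinoa, x3 = servings of tofu, x4 = servings of cheddar, x5 = servings of yogurt, x6 = servings of kale.
Minimise 2.91x1 + 0.85x2 + 0.62x3 + 0.63x4 + 1.28x5 + 1.1x6 subject to:
  264x1 + 236x2 + 122x3 + 122x4 + 143x5 + 37x6 ≥ 686   (calories)
  43x2 + 3x3 + 1x4 + 11x5 + 7x6 ≥ 76   (carbohydrate)
  17x1 + 32x2 + 316x3 + 236x4 + 309x5 + 88x6 ≥ 768   (calcium)
  x1, x2, x3, x4, x5, x6 ≥ 0.
The minimum-cost mix takes nothing from salmon, cheddar, yogurt, kale — only quinoa, tofu. There the calories and calcium constraints are tight.
Solving gives x2 = 1.742, x3 = 2.254.
Objective = 0.85·1.742 + 0.62·2.254 = 2.8782.

$2.88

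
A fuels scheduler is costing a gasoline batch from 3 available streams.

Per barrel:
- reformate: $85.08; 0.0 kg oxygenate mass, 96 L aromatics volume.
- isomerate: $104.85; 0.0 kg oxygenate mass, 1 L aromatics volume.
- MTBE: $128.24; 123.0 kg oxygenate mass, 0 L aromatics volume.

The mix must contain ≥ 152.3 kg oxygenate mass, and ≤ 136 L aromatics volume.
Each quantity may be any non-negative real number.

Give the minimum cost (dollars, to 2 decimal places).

$158.79

Treat it as an LP. Let x1 = barrels of reformate, x2 = barrels of isomerate, x3 = barrels of MTBE.
Minimize 85.08x1 + 104.85x2 + 128.24x3 subject to:
  123x3 ≥ 152.3   (oxygenate mass)
  96x1 + 1x2 ≤ 136   (aromatics volume)
  x1, x2, x3 ≥ 0.
The cheapest feasible vertex uses only MTBE; reformate, isomerate are not used. Binding constraint: oxygenate mass.
That vertex is x3 = 1.2382.
Hence cost = 128.24·1.2382 = $158.7868.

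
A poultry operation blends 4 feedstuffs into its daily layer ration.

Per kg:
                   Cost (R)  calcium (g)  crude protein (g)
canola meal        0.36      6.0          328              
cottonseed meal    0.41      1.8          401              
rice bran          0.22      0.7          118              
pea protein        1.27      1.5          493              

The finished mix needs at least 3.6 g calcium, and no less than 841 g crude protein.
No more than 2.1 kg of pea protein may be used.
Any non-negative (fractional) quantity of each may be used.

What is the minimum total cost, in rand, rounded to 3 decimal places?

R0.860

Let x1 = kg of canola meal, x2 = kg of cottonseed meal, x3 = kg of rice bran, x4 = kg of pea protein.
Minimize 0.36x1 + 0.41x2 + 0.22x3 + 1.27x4 with:
  6x1 + 1.8x2 + 0.7x3 + 1.5x4 ≥ 3.6   (calcium)
  328x1 + 401x2 + 118x3 + 493x4 ≥ 841   (crude protein)
  x4 ≤ 2.1
  x1, x2, x3, x4 ≥ 0.
The cheapest feasible vertex uses only cottonseed meal; canola meal, rice bran, pea protein are not used. There the crude protein constraint is tight.
That vertex is x2 = 2.097.
Total cost: 0.41·2.097 = 0.85977.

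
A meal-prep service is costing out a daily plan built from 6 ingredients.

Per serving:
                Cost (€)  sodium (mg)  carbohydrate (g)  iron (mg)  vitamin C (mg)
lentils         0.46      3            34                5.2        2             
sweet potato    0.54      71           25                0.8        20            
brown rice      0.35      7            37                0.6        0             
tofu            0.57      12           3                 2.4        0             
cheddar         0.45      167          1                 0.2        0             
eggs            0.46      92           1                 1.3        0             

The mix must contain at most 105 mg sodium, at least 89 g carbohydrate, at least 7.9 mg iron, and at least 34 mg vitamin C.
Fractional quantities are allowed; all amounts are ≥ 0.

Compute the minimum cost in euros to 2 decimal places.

€2.47

This is a linear program. Let x1 = servings of lentils, x2 = servings of sweet potato, x3 = servings of brown rice, x4 = servings of tofu, x5 = servings of cheddar, x6 = servings of eggs.
Minimise 0.46x1 + 0.54x2 + 0.35x3 + 0.57x4 + 0.45x5 + 0.46x6 with:
  3x1 + 71x2 + 7x3 + 12x4 + 167x5 + 92x6 ≤ 105   (sodium)
  34x1 + 25x2 + 37x3 + 3x4 + 1x5 + 1x6 ≥ 89   (carbohydrate)
  5.2x1 + 0.8x2 + 0.6x3 + 2.4x4 + 0.2x5 + 1.3x6 ≥ 7.9   (iron)
  2x1 + 20x2 ≥ 34   (vitamin C)
  x1, x2, x3, x4, x5, x6 ≥ 0.
The optimal basis is {lentils, sweet potato}; brown rice, tofu, cheddar, eggs drop out. Binding constraints: sodium and vitamin C.
That vertex is x1 = 3.829, x2 = 1.317.
Hence cost = 0.46·3.829 + 0.54·1.317 = €2.4725.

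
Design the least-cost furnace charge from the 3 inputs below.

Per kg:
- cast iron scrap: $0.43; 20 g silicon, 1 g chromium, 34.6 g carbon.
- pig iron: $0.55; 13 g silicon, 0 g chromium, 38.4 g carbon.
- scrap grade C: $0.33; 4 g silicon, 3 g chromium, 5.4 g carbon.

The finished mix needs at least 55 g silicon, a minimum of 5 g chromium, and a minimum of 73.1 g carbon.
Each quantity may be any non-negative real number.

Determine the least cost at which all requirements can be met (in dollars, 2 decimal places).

$1.38

Let x1 = kg of cast iron scrap, x2 = kg of pig iron, x3 = kg of scrap grade C.
min 0.43x1 + 0.55x2 + 0.33x3 s.t.:
  20x1 + 13x2 + 4x3 ≥ 55   (silicon)
  1x1 + 3x3 ≥ 5   (chromium)
  34.6x1 + 38.4x2 + 5.4x3 ≥ 73.1   (carbon)
  x1, x2, x3 ≥ 0.
The optimal basis is {cast iron scrap, scrap grade C}; pig iron drops out. There the silicon and chromium constraints are tight.
Solving gives x1 = 2.589, x3 = 0.8036.
Cost = 0.43·2.589 + 0.33·0.8036 = 1.3785.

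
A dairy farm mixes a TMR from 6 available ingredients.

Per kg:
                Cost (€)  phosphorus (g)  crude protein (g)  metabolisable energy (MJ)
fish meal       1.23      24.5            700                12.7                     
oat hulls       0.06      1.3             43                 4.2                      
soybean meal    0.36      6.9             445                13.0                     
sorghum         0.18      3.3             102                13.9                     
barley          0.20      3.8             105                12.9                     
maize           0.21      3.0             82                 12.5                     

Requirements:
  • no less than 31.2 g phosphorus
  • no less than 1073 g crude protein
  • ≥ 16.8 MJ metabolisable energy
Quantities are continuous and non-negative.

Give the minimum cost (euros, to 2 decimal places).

€1.45

Let x1 = kg of fish meal, x2 = kg of oat hulls, x3 = kg of soybean meal, x4 = kg of sorghum, x5 = kg of barley, x6 = kg of maize.
Minimise 1.23x1 + 0.06x2 + 0.36x3 + 0.18x4 + 0.2x5 + 0.21x6 subject to:
  24.5x1 + 1.3x2 + 6.9x3 + 3.3x4 + 3.8x5 + 3x6 ≥ 31.2   (phosphorus)
  700x1 + 43x2 + 445x3 + 102x4 + 105x5 + 82x6 ≥ 1073   (crude protein)
  12.7x1 + 4.2x2 + 13x3 + 13.9x4 + 12.9x5 + 12.5x6 ≥ 16.8   (metabolisable energy)
  x1, x2, x3, x4, x5, x6 ≥ 0.
The cheapest feasible vertex uses only oat hulls, soybean meal; fish meal, sorghum, barley, maize are not used. There the phosphorus and crude protein constraints are tight.
Optimal quantities: oat hulls = 23 kg, soybean meal = 0.1891 kg.
Objective = 0.06·23 + 0.36·0.1891 = 1.4481.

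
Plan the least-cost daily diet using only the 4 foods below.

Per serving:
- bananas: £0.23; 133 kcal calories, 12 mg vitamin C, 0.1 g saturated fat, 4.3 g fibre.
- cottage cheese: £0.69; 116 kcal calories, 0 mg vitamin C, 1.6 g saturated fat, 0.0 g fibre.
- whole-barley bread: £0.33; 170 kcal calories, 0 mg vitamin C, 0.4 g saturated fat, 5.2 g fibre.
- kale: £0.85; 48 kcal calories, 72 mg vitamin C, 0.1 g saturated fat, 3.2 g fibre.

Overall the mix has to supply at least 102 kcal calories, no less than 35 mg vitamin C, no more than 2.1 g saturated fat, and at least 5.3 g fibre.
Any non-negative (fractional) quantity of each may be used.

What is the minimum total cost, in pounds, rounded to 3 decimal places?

Treat it as an LP. Let x1 = servings of bananas, x2 = servings of cottage cheese, x3 = servings of whole-barley bread, x4 = servings of kale.
Minimise 0.23x1 + 0.69x2 + 0.33x3 + 0.85x4 with:
  133x1 + 116x2 + 170x3 + 48x4 ≥ 102   (calories)
  12x1 + 72x4 ≥ 35   (vitamin C)
  0.1x1 + 1.6x2 + 0.4x3 + 0.1x4 ≤ 2.1   (saturated fat)
  4.3x1 + 5.2x3 + 3.2x4 ≥ 5.3   (fibre)
  x1, x2, x3, x4 ≥ 0.
The cheapest feasible vertex uses only bananas, kale; cottage cheese, whole-barley bread are not used. There the vitamin C and fibre constraints are tight.
So bananas = 0.9941 servings, kale = 0.3204 servings.
Cost = 0.23·0.9941 + 0.85·0.3204 = 0.50098.

£0.501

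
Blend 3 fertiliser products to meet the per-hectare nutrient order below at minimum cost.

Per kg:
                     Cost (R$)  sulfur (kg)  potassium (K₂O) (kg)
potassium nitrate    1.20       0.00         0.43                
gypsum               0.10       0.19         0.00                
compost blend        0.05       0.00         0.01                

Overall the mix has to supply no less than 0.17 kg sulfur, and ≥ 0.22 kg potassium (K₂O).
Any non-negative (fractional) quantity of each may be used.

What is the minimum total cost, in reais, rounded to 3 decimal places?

R$0.703

Set it up as a linear program. Let x1 = kg of potassium nitrate, x2 = kg of gypsum, x3 = kg of compost blend.
min 1.2x1 + 0.1x2 + 0.05x3 subject to:
  0.19x2 ≥ 0.17   (sulfur)
  0.43x1 + 0.01x3 ≥ 0.22   (potassium (K₂O))
  x1, x2, x3 ≥ 0.
The cheapest feasible vertex uses only potassium nitrate, gypsum; compost blend is not used. There the sulfur and potassium (K₂O) constraints are tight.
That vertex is x1 = 0.5116, x2 = 0.8947.
Cost = 1.2·0.5116 + 0.1·0.8947 = 0.70339.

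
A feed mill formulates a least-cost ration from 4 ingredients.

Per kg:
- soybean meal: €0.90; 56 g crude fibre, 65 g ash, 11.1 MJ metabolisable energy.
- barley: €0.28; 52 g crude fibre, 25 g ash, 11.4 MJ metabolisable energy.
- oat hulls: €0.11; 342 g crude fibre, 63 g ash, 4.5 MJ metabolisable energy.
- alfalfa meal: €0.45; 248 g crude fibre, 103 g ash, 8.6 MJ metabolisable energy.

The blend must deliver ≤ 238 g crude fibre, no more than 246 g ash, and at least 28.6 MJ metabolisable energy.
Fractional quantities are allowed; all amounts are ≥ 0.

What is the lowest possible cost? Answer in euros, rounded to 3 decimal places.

Let x1 = kg of soybean meal, x2 = kg of barley, x3 = kg of oat hulls, x4 = kg of alfalfa meal.
Minimize 0.9x1 + 0.28x2 + 0.11x3 + 0.45x4 s.t.:
  56x1 + 52x2 + 342x3 + 248x4 ≤ 238   (crude fibre)
  65x1 + 25x2 + 63x3 + 103x4 ≤ 246   (ash)
  11.1x1 + 11.4x2 + 4.5x3 + 8.6x4 ≥ 28.6   (metabolisable energy)
  x1, x2, x3, x4 ≥ 0.
The optimal basis is {barley, oat hulls}; soybean meal, alfalfa meal drop out. Binding constraints: crude fibre and metabolisable energy.
So barley = 2.377 kg, oat hulls = 0.3345 kg.
Objective = 0.28·2.377 + 0.11·0.3345 = 0.70236.

€0.702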